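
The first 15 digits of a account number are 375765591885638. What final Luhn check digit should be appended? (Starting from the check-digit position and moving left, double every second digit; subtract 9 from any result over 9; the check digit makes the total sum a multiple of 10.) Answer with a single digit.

6

Partial digits right→left: 8 3 6 5 8 8 1 9 5 5 6 7 5 7 3
Double every second digit counting from the check-digit position (so the 1st, 3rd, 5th, ... of the partial from the right).
  doubled (with −9 where >9): 7 3 7 2 1 3 1 6 → sum 30
  kept as-is: 3 5 8 9 5 7 7 → sum 44
Total = 30 + 44 = 74.
Check digit = (10 − (74 mod 10)) mod 10 = 6.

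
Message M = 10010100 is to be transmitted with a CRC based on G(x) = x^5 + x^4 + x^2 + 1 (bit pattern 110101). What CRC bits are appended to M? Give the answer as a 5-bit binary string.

01110

Append 5 zeros: 1001010000000. Divide by 110101 (XOR where the leading bit is 1):
  pos 0: 100101 XOR 110101 = 010000
  pos 1: 100000 XOR 110101 = 010101
  pos 2: 101010 XOR 110101 = 011111
  pos 3: 111110 XOR 110101 = 001011
  pos 5: 101100 XOR 110101 = 011001
  pos 6: 110010 XOR 110101 = 000111
Remainder (last 5 bits) = 01110. This is the CRC / FCS.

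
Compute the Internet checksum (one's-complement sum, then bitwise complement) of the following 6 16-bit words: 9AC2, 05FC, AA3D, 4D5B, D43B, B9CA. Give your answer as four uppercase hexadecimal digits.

D9A1

One's-complement addition (fold any carry out of bit 15 back into bit 0):
  0x9AC2 + 0x05FC = 0x0A0BE
  0xA0BE + 0xAA3D = 0x14AFB → wrap carry → 0x4AFC
  0x4AFC + 0x4D5B = 0x09857
  0x9857 + 0xD43B = 0x16C92 → wrap carry → 0x6C93
  0x6C93 + 0xB9CA = 0x1265D → wrap carry → 0x265E
One's-complement sum = 0x265E.
Checksum = ~0x265E & 0xFFFF = 0xD9A1.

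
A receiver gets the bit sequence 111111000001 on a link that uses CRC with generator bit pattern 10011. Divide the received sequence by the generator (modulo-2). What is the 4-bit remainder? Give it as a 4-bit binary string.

0000

Modulo-2 division of 111111000001 by 10011:
  pos 0: 11111 XOR 10011 = 01100
  pos 1: 11001 XOR 10011 = 01010
  pos 2: 10100 XOR 10011 = 00111
  pos 4: 11100 XOR 10011 = 01111
  pos 5: 11110 XOR 10011 = 01101
  pos 6: 11010 XOR 10011 = 01001
  pos 7: 10011 XOR 10011 = 00000
Remainder = 0000 (zero — the frame passes the CRC check).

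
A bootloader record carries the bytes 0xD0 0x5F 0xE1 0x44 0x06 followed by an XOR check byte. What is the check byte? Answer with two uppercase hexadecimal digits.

XOR the bytes together:
  start with 0xD0
  0xD0 ⊕ 0x5F = 0x8F
  0x8F ⊕ 0xE1 = 0x6E
  0x6E ⊕ 0x44 = 0x2A
  0x2A ⊕ 0x06 = 0x2C

2C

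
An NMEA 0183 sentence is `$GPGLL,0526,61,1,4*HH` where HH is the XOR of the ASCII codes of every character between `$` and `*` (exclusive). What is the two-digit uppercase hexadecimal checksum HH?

53

XOR the ASCII codes of the payload characters:
  'G' = 0x47 → acc = 0x47
  'P' = 0x50 → acc = 0x17
  'G' = 0x47 → acc = 0x50
  'L' = 0x4C → acc = 0x1C
  'L' = 0x4C → acc = 0x50
  ',' = 0x2C → acc = 0x7C
  '0' = 0x30 → acc = 0x4C
  '5' = 0x35 → acc = 0x79
  '2' = 0x32 → acc = 0x4B
  '6' = 0x36 → acc = 0x7D
  ',' = 0x2C → acc = 0x51
  '6' = 0x36 → acc = 0x67
  '1' = 0x31 → acc = 0x56
  ',' = 0x2C → acc = 0x7A
  '1' = 0x31 → acc = 0x4B
  ',' = 0x2C → acc = 0x67
  '4' = 0x34 → acc = 0x53
Checksum = 0x53.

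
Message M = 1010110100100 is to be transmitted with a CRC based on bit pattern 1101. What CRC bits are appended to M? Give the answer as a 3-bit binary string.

Append 3 zeros: 1010110100100000. Divide by 1101 (XOR where the leading bit is 1):
  pos 0: 1010 XOR 1101 = 0111
  pos 1: 1111 XOR 1101 = 0010
  pos 3: 1010 XOR 1101 = 0111
  pos 4: 1111 XOR 1101 = 0010
  pos 6: 1000 XOR 1101 = 0101
  pos 7: 1011 XOR 1101 = 0110
  pos 8: 1100 XOR 1101 = 0001
  pos 11: 1000 XOR 1101 = 0101
  pos 12: 1010 XOR 1101 = 0111
Remainder (last 3 bits) = 111. This is the CRC / FCS.

111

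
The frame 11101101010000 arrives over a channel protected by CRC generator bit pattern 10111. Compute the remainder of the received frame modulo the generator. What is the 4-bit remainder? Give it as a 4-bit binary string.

Modulo-2 division of 11101101010000 by 10111:
  pos 0: 11101 XOR 10111 = 01010
  pos 1: 10101 XOR 10111 = 00010
  pos 4: 10010 XOR 10111 = 00101
  pos 6: 10110 XOR 10111 = 00001
Remainder = 1000 (nonzero — an error is detected).

1000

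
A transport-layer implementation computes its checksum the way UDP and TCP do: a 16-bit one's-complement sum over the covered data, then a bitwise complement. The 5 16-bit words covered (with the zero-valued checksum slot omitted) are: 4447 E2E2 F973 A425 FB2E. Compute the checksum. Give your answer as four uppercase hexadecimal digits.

400D

One's-complement addition (fold any carry out of bit 15 back into bit 0):
  0x4447 + 0xE2E2 = 0x12729 → wrap carry → 0x272A
  0x272A + 0xF973 = 0x1209D → wrap carry → 0x209E
  0x209E + 0xA425 = 0x0C4C3
  0xC4C3 + 0xFB2E = 0x1BFF1 → wrap carry → 0xBFF2
One's-complement sum = 0xBFF2.
Checksum = ~0xBFF2 & 0xFFFF = 0x400D.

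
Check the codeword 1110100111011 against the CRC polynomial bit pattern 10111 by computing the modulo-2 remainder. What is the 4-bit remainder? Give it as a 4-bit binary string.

Modulo-2 division of 1110100111011 by 10111:
  pos 0: 11101 XOR 10111 = 01010
  pos 1: 10100 XOR 10111 = 00011
  pos 4: 11011 XOR 10111 = 01100
  pos 5: 11001 XOR 10111 = 01110
  pos 6: 11100 XOR 10111 = 01011
  pos 7: 10111 XOR 10111 = 00000
Remainder = 0001 (nonzero — an error is detected).

0001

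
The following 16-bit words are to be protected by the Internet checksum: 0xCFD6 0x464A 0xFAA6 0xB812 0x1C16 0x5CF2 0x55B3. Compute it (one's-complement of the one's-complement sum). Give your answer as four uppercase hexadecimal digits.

6869

One's-complement addition (fold any carry out of bit 15 back into bit 0):
  0xCFD6 + 0x464A = 0x11620 → wrap carry → 0x1621
  0x1621 + 0xFAA6 = 0x110C7 → wrap carry → 0x10C8
  0x10C8 + 0xB812 = 0x0C8DA
  0xC8DA + 0x1C16 = 0x0E4F0
  0xE4F0 + 0x5CF2 = 0x141E2 → wrap carry → 0x41E3
  0x41E3 + 0x55B3 = 0x09796
One's-complement sum = 0x9796.
Checksum = ~0x9796 & 0xFFFF = 0x6869.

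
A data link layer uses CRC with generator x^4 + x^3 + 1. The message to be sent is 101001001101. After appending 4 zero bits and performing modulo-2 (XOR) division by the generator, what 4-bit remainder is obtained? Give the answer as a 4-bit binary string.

Append 4 zeros: 1010010011010000. Divide by 11001 (XOR where the leading bit is 1):
  pos 0: 10100 XOR 11001 = 01101
  pos 1: 11011 XOR 11001 = 00010
  pos 4: 10001 XOR 11001 = 01000
  pos 5: 10001 XOR 11001 = 01000
  pos 6: 10000 XOR 11001 = 01001
  pos 7: 10011 XOR 11001 = 01010
  pos 8: 10100 XOR 11001 = 01101
  pos 9: 11010 XOR 11001 = 00011
Remainder (last 4 bits) = 1100. This is the CRC / FCS.

1100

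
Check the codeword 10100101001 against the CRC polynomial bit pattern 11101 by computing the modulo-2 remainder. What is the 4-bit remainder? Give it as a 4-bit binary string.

Modulo-2 division of 10100101001 by 11101:
  pos 0: 10100 XOR 11101 = 01001
  pos 1: 10011 XOR 11101 = 01110
  pos 2: 11100 XOR 11101 = 00001
  pos 6: 11001 XOR 11101 = 00100
Remainder = 0100 (nonzero — an error is detected).

0100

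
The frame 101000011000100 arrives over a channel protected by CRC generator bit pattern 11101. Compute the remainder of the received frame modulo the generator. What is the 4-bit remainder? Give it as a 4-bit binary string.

1101

Modulo-2 division of 101000011000100 by 11101:
  pos 0: 10100 XOR 11101 = 01001
  pos 1: 10010 XOR 11101 = 01111
  pos 2: 11110 XOR 11101 = 00011
  pos 5: 11110 XOR 11101 = 00011
  pos 8: 11001 XOR 11101 = 00100
  pos 10: 10000 XOR 11101 = 01101
Remainder = 1101 (nonzero — an error is detected).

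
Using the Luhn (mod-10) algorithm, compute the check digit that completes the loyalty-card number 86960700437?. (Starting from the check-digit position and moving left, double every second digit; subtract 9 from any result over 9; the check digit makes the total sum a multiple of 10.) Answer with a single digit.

9

Partial digits right→left: 7 3 4 0 0 7 0 6 9 6 8
Double every second digit counting from the check-digit position (so the 1st, 3rd, 5th, ... of the partial from the right).
  doubled (with −9 where >9): 5 8 0 0 9 7 → sum 29
  kept as-is: 3 0 7 6 6 → sum 22
Total = 29 + 22 = 51.
Check digit = (10 − (51 mod 10)) mod 10 = 9.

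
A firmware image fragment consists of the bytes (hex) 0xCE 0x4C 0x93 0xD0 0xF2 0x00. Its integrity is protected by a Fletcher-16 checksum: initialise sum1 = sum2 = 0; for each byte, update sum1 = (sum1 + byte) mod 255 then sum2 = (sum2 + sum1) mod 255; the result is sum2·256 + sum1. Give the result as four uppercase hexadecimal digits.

FC72

Running sums (mod 255):
  after byte 0 (0xCE): sum1=206, sum2=206
  after byte 1 (0x4C): sum1=27, sum2=233
  after byte 2 (0x93): sum1=174, sum2=152
  after byte 3 (0xD0): sum1=127, sum2=24
  after byte 4 (0xF2): sum1=114, sum2=138
  after byte 5 (0x00): sum1=114, sum2=252
Checksum = sum2·256 + sum1 = 252·256 + 114 = 64626 = 0xFC72.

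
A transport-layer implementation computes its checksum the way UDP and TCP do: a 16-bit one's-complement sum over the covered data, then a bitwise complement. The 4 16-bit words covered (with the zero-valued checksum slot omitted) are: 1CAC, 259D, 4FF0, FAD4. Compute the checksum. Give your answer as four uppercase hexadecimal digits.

72F1

One's-complement addition (fold any carry out of bit 15 back into bit 0):
  0x1CAC + 0x259D = 0x04249
  0x4249 + 0x4FF0 = 0x09239
  0x9239 + 0xFAD4 = 0x18D0D → wrap carry → 0x8D0E
One's-complement sum = 0x8D0E.
Checksum = ~0x8D0E & 0xFFFF = 0x72F1.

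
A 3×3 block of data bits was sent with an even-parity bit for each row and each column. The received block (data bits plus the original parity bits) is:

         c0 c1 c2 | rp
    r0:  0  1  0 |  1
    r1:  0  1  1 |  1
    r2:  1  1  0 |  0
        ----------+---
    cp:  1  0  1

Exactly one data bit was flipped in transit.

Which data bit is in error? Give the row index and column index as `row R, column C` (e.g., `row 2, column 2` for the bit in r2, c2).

Recompute each row's even parity and compare to rp:
  r0: data parity 1, sent rp 1 → ok
  r1: data parity 0, sent rp 1 → mismatch
  r2: data parity 0, sent rp 0 → ok
Recompute each column's even parity and compare to cp:
  c0: data parity 1, sent cp 1 → ok
  c1: data parity 1, sent cp 0 → mismatch
  c2: data parity 1, sent cp 1 → ok
Exactly one row (r1) and one column (c1) fail → the flipped bit is at their intersection.

row 1, column 1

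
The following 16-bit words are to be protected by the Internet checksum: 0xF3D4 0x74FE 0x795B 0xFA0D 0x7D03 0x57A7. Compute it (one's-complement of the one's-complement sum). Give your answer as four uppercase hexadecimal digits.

One's-complement addition (fold any carry out of bit 15 back into bit 0):
  0xF3D4 + 0x74FE = 0x168D2 → wrap carry → 0x68D3
  0x68D3 + 0x795B = 0x0E22E
  0xE22E + 0xFA0D = 0x1DC3B → wrap carry → 0xDC3C
  0xDC3C + 0x7D03 = 0x1593F → wrap carry → 0x5940
  0x5940 + 0x57A7 = 0x0B0E7
One's-complement sum = 0xB0E7.
Checksum = ~0xB0E7 & 0xFFFF = 0x4F18.

4F18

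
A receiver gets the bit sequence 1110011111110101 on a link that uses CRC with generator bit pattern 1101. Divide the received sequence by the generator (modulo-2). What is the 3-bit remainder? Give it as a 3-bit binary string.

Modulo-2 division of 1110011111110101 by 1101:
  pos 0: 1110 XOR 1101 = 0011
  pos 2: 1101 XOR 1101 = 0000
  pos 6: 1111 XOR 1101 = 0010
  pos 8: 1011 XOR 1101 = 0110
  pos 9: 1100 XOR 1101 = 0001
  pos 12: 1101 XOR 1101 = 0000
Remainder = 000 (zero — the frame passes the CRC check).

000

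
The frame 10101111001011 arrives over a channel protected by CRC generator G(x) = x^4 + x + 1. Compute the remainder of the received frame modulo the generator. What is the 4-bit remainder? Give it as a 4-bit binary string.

Modulo-2 division of 10101111001011 by 10011:
  pos 0: 10101 XOR 10011 = 00110
  pos 2: 11011 XOR 10011 = 01000
  pos 3: 10001 XOR 10011 = 00010
  pos 6: 10001 XOR 10011 = 00010
  pos 9: 10011 XOR 10011 = 00000
Remainder = 0000 (zero — the frame passes the CRC check).

0000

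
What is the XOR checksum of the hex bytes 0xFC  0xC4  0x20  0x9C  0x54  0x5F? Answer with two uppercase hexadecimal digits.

8F

XOR the bytes together:
  start with 0xFC
  0xFC ⊕ 0xC4 = 0x38
  0x38 ⊕ 0x20 = 0x18
  0x18 ⊕ 0x9C = 0x84
  0x84 ⊕ 0x54 = 0xD0
  0xD0 ⊕ 0x5F = 0x8F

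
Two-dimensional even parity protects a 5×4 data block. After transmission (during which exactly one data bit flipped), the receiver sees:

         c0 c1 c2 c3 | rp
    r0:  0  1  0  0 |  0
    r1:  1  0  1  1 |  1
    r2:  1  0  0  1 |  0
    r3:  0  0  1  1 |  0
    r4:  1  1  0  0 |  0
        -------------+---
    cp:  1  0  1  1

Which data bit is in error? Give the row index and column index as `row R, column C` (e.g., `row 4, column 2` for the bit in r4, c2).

Recompute each row's even parity and compare to rp:
  r0: data parity 1, sent rp 0 → mismatch
  r1: data parity 1, sent rp 1 → ok
  r2: data parity 0, sent rp 0 → ok
  r3: data parity 0, sent rp 0 → ok
  r4: data parity 0, sent rp 0 → ok
Recompute each column's even parity and compare to cp:
  c0: data parity 1, sent cp 1 → ok
  c1: data parity 0, sent cp 0 → ok
  c2: data parity 0, sent cp 1 → mismatch
  c3: data parity 1, sent cp 1 → ok
Exactly one row (r0) and one column (c2) fail → the flipped bit is at their intersection.

row 0, column 2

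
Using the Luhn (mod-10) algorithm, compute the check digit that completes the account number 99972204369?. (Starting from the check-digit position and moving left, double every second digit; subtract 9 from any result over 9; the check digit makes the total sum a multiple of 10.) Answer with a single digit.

Partial digits right→left: 9 6 3 4 0 2 2 7 9 9 9
Double every second digit counting from the check-digit position (so the 1st, 3rd, 5th, ... of the partial from the right).
  doubled (with −9 where >9): 9 6 0 4 9 9 → sum 37
  kept as-is: 6 4 2 7 9 → sum 28
Total = 37 + 28 = 65.
Check digit = (10 − (65 mod 10)) mod 10 = 5.

5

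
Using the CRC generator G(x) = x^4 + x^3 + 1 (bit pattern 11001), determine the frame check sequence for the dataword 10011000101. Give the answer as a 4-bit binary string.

1101

Append 4 zeros: 100110001010000. Divide by 11001 (XOR where the leading bit is 1):
  pos 0: 10011 XOR 11001 = 01010
  pos 1: 10100 XOR 11001 = 01101
  pos 2: 11010 XOR 11001 = 00011
  pos 5: 11010 XOR 11001 = 00011
  pos 8: 11100 XOR 11001 = 00101
  pos 10: 10100 XOR 11001 = 01101
Remainder (last 4 bits) = 1101. This is the CRC / FCS.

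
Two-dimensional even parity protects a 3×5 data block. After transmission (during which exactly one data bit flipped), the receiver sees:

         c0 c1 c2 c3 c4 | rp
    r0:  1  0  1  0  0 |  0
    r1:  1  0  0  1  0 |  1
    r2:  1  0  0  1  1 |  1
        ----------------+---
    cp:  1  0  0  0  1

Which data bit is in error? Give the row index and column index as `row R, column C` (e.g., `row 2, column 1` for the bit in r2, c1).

Recompute each row's even parity and compare to rp:
  r0: data parity 0, sent rp 0 → ok
  r1: data parity 0, sent rp 1 → mismatch
  r2: data parity 1, sent rp 1 → ok
Recompute each column's even parity and compare to cp:
  c0: data parity 1, sent cp 1 → ok
  c1: data parity 0, sent cp 0 → ok
  c2: data parity 1, sent cp 0 → mismatch
  c3: data parity 0, sent cp 0 → ok
  c4: data parity 1, sent cp 1 → ok
Exactly one row (r1) and one column (c2) fail → the flipped bit is at their intersection.

row 1, column 2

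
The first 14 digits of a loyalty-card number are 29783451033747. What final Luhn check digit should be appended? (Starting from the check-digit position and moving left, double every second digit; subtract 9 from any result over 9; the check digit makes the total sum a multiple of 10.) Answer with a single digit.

Partial digits right→left: 7 4 7 3 3 0 1 5 4 3 8 7 9 2
Double every second digit counting from the check-digit position (so the 1st, 3rd, 5th, ... of the partial from the right).
  doubled (with −9 where >9): 5 5 6 2 8 7 9 → sum 42
  kept as-is: 4 3 0 5 3 7 2 → sum 24
Total = 42 + 24 = 66.
Check digit = (10 − (66 mod 10)) mod 10 = 4.

4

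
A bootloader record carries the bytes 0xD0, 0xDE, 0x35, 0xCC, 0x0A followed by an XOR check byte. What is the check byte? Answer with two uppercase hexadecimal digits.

FD

XOR the bytes together:
  start with 0xD0
  0xD0 ⊕ 0xDE = 0x0E
  0x0E ⊕ 0x35 = 0x3B
  0x3B ⊕ 0xCC = 0xF7
  0xF7 ⊕ 0x0A = 0xFD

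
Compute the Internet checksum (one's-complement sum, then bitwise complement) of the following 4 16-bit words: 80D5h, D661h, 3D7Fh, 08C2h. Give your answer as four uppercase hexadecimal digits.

6287

One's-complement addition (fold any carry out of bit 15 back into bit 0):
  0x80D5 + 0xD661 = 0x15736 → wrap carry → 0x5737
  0x5737 + 0x3D7F = 0x094B6
  0x94B6 + 0x08C2 = 0x09D78
One's-complement sum = 0x9D78.
Checksum = ~0x9D78 & 0xFFFF = 0x6287.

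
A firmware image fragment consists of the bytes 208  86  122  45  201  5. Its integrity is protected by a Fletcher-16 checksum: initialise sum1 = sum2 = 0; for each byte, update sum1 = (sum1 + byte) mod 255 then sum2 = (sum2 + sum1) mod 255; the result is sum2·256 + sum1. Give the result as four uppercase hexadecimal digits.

9E9D

Running sums (mod 255):
  after byte 0 (208): sum1=208, sum2=208
  after byte 1 (86): sum1=39, sum2=247
  after byte 2 (122): sum1=161, sum2=153
  after byte 3 (45): sum1=206, sum2=104
  after byte 4 (201): sum1=152, sum2=1
  after byte 5 (5): sum1=157, sum2=158
Checksum = sum2·256 + sum1 = 158·256 + 157 = 40605 = 0x9E9D.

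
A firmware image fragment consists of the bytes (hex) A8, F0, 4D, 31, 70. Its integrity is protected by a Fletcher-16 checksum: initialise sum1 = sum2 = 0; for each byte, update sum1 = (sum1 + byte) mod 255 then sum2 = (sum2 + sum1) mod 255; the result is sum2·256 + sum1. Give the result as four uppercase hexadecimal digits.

C988

Running sums (mod 255):
  after byte 0 (A8): sum1=168, sum2=168
  after byte 1 (F0): sum1=153, sum2=66
  after byte 2 (4D): sum1=230, sum2=41
  after byte 3 (31): sum1=24, sum2=65
  after byte 4 (70): sum1=136, sum2=201
Checksum = sum2·256 + sum1 = 201·256 + 136 = 51592 = 0xC988.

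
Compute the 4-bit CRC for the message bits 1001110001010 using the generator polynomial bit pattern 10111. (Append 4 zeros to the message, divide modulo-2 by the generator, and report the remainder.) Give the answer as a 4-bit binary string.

1001

Append 4 zeros: 10011100010100000. Divide by 10111 (XOR where the leading bit is 1):
  pos 0: 10011 XOR 10111 = 00100
  pos 2: 10010 XOR 10111 = 00101
  pos 4: 10100 XOR 10111 = 00011
  pos 7: 11101 XOR 10111 = 01010
  pos 8: 10100 XOR 10111 = 00011
  pos 11: 11000 XOR 10111 = 01111
  pos 12: 11110 XOR 10111 = 01001
Remainder (last 4 bits) = 1001. This is the CRC / FCS.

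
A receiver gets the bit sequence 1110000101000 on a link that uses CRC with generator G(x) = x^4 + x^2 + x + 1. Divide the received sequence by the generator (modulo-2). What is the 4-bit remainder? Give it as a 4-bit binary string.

Modulo-2 division of 1110000101000 by 10111:
  pos 0: 11100 XOR 10111 = 01011
  pos 1: 10110 XOR 10111 = 00001
  pos 5: 10101 XOR 10111 = 00010
  pos 8: 10000 XOR 10111 = 00111
Remainder = 0111 (nonzero — an error is detected).

0111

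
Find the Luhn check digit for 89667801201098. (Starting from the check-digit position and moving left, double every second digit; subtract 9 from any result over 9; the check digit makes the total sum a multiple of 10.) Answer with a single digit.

Partial digits right→left: 8 9 0 1 0 2 1 0 8 7 6 6 9 8
Double every second digit counting from the check-digit position (so the 1st, 3rd, 5th, ... of the partial from the right).
  doubled (with −9 where >9): 7 0 0 2 7 3 9 → sum 28
  kept as-is: 9 1 2 0 7 6 8 → sum 33
Total = 28 + 33 = 61.
Check digit = (10 − (61 mod 10)) mod 10 = 9.

9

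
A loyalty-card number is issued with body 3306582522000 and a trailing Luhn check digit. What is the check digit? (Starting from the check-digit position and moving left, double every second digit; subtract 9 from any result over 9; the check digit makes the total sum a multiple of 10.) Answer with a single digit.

Partial digits right→left: 0 0 0 2 2 5 2 8 5 6 0 3 3
Double every second digit counting from the check-digit position (so the 1st, 3rd, 5th, ... of the partial from the right).
  doubled (with −9 where >9): 0 0 4 4 1 0 6 → sum 15
  kept as-is: 0 2 5 8 6 3 → sum 24
Total = 15 + 24 = 39.
Check digit = (10 − (39 mod 10)) mod 10 = 1.

1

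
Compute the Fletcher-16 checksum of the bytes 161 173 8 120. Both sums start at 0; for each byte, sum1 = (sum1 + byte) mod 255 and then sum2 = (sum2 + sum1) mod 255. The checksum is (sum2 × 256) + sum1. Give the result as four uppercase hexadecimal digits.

Running sums (mod 255):
  after byte 0 (161): sum1=161, sum2=161
  after byte 1 (173): sum1=79, sum2=240
  after byte 2 (8): sum1=87, sum2=72
  after byte 3 (120): sum1=207, sum2=24
Checksum = sum2·256 + sum1 = 24·256 + 207 = 6351 = 0x18CF.

18CF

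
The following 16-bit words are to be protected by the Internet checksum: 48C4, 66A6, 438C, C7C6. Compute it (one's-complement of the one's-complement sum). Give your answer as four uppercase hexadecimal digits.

4542

One's-complement addition (fold any carry out of bit 15 back into bit 0):
  0x48C4 + 0x66A6 = 0x0AF6A
  0xAF6A + 0x438C = 0x0F2F6
  0xF2F6 + 0xC7C6 = 0x1BABC → wrap carry → 0xBABD
One's-complement sum = 0xBABD.
Checksum = ~0xBABD & 0xFFFF = 0x4542.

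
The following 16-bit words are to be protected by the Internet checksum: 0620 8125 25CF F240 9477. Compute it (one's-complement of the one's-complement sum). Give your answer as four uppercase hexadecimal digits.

One's-complement addition (fold any carry out of bit 15 back into bit 0):
  0x0620 + 0x8125 = 0x08745
  0x8745 + 0x25CF = 0x0AD14
  0xAD14 + 0xF240 = 0x19F54 → wrap carry → 0x9F55
  0x9F55 + 0x9477 = 0x133CC → wrap carry → 0x33CD
One's-complement sum = 0x33CD.
Checksum = ~0x33CD & 0xFFFF = 0xCC32.

CC32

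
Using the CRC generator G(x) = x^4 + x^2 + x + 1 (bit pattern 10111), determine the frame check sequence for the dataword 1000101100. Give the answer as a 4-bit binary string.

0101

Append 4 zeros: 10001011000000. Divide by 10111 (XOR where the leading bit is 1):
  pos 0: 10001 XOR 10111 = 00110
  pos 2: 11001 XOR 10111 = 01110
  pos 3: 11101 XOR 10111 = 01010
  pos 4: 10100 XOR 10111 = 00011
  pos 7: 11000 XOR 10111 = 01111
  pos 8: 11110 XOR 10111 = 01001
  pos 9: 10010 XOR 10111 = 00101
Remainder (last 4 bits) = 0101. This is the CRC / FCS.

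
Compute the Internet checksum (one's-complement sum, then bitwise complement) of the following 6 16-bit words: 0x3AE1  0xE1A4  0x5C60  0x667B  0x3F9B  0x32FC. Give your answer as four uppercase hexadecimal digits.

One's-complement addition (fold any carry out of bit 15 back into bit 0):
  0x3AE1 + 0xE1A4 = 0x11C85 → wrap carry → 0x1C86
  0x1C86 + 0x5C60 = 0x078E6
  0x78E6 + 0x667B = 0x0DF61
  0xDF61 + 0x3F9B = 0x11EFC → wrap carry → 0x1EFD
  0x1EFD + 0x32FC = 0x051F9
One's-complement sum = 0x51F9.
Checksum = ~0x51F9 & 0xFFFF = 0xAE06.

AE06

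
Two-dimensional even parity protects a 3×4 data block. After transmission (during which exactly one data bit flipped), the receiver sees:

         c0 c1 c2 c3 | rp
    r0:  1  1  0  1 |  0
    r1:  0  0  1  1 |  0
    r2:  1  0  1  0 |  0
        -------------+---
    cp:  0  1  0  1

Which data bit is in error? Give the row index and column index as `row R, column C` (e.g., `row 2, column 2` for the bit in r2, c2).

row 0, column 3

Recompute each row's even parity and compare to rp:
  r0: data parity 1, sent rp 0 → mismatch
  r1: data parity 0, sent rp 0 → ok
  r2: data parity 0, sent rp 0 → ok
Recompute each column's even parity and compare to cp:
  c0: data parity 0, sent cp 0 → ok
  c1: data parity 1, sent cp 1 → ok
  c2: data parity 0, sent cp 0 → ok
  c3: data parity 0, sent cp 1 → mismatch
Exactly one row (r0) and one column (c3) fail → the flipped bit is at their intersection.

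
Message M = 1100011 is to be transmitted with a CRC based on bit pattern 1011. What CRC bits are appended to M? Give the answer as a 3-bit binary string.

Append 3 zeros: 1100011000. Divide by 1011 (XOR where the leading bit is 1):
  pos 0: 1100 XOR 1011 = 0111
  pos 1: 1110 XOR 1011 = 0101
  pos 2: 1011 XOR 1011 = 0000
  pos 6: 1000 XOR 1011 = 0011
Remainder (last 3 bits) = 011. This is the CRC / FCS.

011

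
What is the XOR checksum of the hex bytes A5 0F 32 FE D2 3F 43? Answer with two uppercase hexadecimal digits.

C8

XOR the bytes together:
  start with 0xA5
  0xA5 ⊕ 0x0F = 0xAA
  0xAA ⊕ 0x32 = 0x98
  0x98 ⊕ 0xFE = 0x66
  0x66 ⊕ 0xD2 = 0xB4
  0xB4 ⊕ 0x3F = 0x8B
  0x8B ⊕ 0x43 = 0xC8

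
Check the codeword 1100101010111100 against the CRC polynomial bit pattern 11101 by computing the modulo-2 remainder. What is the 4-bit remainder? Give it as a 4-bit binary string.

Modulo-2 division of 1100101010111100 by 11101:
  pos 0: 11001 XOR 11101 = 00100
  pos 2: 10001 XOR 11101 = 01100
  pos 3: 11000 XOR 11101 = 00101
  pos 5: 10110 XOR 11101 = 01011
  pos 6: 10111 XOR 11101 = 01010
  pos 7: 10101 XOR 11101 = 01000
  pos 8: 10001 XOR 11101 = 01100
  pos 9: 11001 XOR 11101 = 00100
  pos 11: 10000 XOR 11101 = 01101
Remainder = 1101 (nonzero — an error is detected).

1101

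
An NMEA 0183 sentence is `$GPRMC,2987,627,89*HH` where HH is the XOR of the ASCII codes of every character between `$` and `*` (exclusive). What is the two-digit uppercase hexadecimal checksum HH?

51

XOR the ASCII codes of the payload characters:
  'G' = 0x47 → acc = 0x47
  'P' = 0x50 → acc = 0x17
  'R' = 0x52 → acc = 0x45
  'M' = 0x4D → acc = 0x08
  'C' = 0x43 → acc = 0x4B
  ',' = 0x2C → acc = 0x67
  '2' = 0x32 → acc = 0x55
  '9' = 0x39 → acc = 0x6C
  '8' = 0x38 → acc = 0x54
  '7' = 0x37 → acc = 0x63
  ',' = 0x2C → acc = 0x4F
  '6' = 0x36 → acc = 0x79
  '2' = 0x32 → acc = 0x4B
  '7' = 0x37 → acc = 0x7C
  ',' = 0x2C → acc = 0x50
  '8' = 0x38 → acc = 0x68
  '9' = 0x39 → acc = 0x51
Checksum = 0x51.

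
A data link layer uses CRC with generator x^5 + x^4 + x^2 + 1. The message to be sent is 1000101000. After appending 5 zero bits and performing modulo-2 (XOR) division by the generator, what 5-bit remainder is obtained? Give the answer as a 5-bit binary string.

Append 5 zeros: 100010100000000. Divide by 110101 (XOR where the leading bit is 1):
  pos 0: 100010 XOR 110101 = 010111
  pos 1: 101111 XOR 110101 = 011010
  pos 2: 110100 XOR 110101 = 000001
  pos 7: 100000 XOR 110101 = 010101
  pos 8: 101010 XOR 110101 = 011111
  pos 9: 111110 XOR 110101 = 001011
Remainder (last 5 bits) = 01011. This is the CRC / FCS.

01011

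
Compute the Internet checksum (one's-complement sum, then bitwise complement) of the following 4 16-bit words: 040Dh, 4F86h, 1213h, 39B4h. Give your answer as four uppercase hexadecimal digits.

60A5

One's-complement addition (fold any carry out of bit 15 back into bit 0):
  0x040D + 0x4F86 = 0x05393
  0x5393 + 0x1213 = 0x065A6
  0x65A6 + 0x39B4 = 0x09F5A
One's-complement sum = 0x9F5A.
Checksum = ~0x9F5A & 0xFFFF = 0x60A5.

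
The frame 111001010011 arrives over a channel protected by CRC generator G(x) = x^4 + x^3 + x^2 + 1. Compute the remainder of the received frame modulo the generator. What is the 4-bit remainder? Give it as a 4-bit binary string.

Modulo-2 division of 111001010011 by 11101:
  pos 0: 11100 XOR 11101 = 00001
  pos 4: 11010 XOR 11101 = 00111
  pos 6: 11101 XOR 11101 = 00000
Remainder = 0001 (nonzero — an error is detected).

0001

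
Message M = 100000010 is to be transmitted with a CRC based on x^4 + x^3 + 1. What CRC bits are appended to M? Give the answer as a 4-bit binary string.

1000

Append 4 zeros: 1000000100000. Divide by 11001 (XOR where the leading bit is 1):
  pos 0: 10000 XOR 11001 = 01001
  pos 1: 10010 XOR 11001 = 01011
  pos 2: 10110 XOR 11001 = 01111
  pos 3: 11111 XOR 11001 = 00110
  pos 5: 11000 XOR 11001 = 00001
Remainder (last 4 bits) = 1000. This is the CRC / FCS.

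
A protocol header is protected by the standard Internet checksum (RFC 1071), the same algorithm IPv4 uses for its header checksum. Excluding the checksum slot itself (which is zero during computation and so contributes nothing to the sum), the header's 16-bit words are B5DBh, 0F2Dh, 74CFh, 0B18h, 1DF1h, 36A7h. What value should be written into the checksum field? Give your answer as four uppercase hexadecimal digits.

One's-complement addition (fold any carry out of bit 15 back into bit 0):
  0xB5DB + 0x0F2D = 0x0C508
  0xC508 + 0x74CF = 0x139D7 → wrap carry → 0x39D8
  0x39D8 + 0x0B18 = 0x044F0
  0x44F0 + 0x1DF1 = 0x062E1
  0x62E1 + 0x36A7 = 0x09988
One's-complement sum = 0x9988.
Checksum = ~0x9988 & 0xFFFF = 0x6677.

6677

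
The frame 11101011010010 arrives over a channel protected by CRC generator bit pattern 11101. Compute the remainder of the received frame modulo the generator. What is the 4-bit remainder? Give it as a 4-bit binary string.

Modulo-2 division of 11101011010010 by 11101:
  pos 0: 11101 XOR 11101 = 00000
  pos 6: 11010 XOR 11101 = 00111
  pos 8: 11101 XOR 11101 = 00000
Remainder = 0000 (zero — the frame passes the CRC check).

0000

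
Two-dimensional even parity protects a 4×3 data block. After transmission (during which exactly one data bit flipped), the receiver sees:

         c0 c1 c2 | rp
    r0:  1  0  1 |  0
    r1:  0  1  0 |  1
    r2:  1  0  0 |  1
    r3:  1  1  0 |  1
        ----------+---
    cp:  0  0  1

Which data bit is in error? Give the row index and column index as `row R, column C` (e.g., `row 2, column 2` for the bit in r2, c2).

Recompute each row's even parity and compare to rp:
  r0: data parity 0, sent rp 0 → ok
  r1: data parity 1, sent rp 1 → ok
  r2: data parity 1, sent rp 1 → ok
  r3: data parity 0, sent rp 1 → mismatch
Recompute each column's even parity and compare to cp:
  c0: data parity 1, sent cp 0 → mismatch
  c1: data parity 0, sent cp 0 → ok
  c2: data parity 1, sent cp 1 → ok
Exactly one row (r3) and one column (c0) fail → the flipped bit is at their intersection.

row 3, column 0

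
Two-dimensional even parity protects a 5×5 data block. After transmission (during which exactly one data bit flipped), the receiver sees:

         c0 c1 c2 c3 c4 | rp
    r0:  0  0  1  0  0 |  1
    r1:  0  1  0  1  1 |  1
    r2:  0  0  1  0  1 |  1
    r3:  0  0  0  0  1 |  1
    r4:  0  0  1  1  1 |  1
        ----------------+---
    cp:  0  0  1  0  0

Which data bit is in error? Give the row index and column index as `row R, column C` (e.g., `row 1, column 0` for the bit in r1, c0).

row 2, column 1

Recompute each row's even parity and compare to rp:
  r0: data parity 1, sent rp 1 → ok
  r1: data parity 1, sent rp 1 → ok
  r2: data parity 0, sent rp 1 → mismatch
  r3: data parity 1, sent rp 1 → ok
  r4: data parity 1, sent rp 1 → ok
Recompute each column's even parity and compare to cp:
  c0: data parity 0, sent cp 0 → ok
  c1: data parity 1, sent cp 0 → mismatch
  c2: data parity 1, sent cp 1 → ok
  c3: data parity 0, sent cp 0 → ok
  c4: data parity 0, sent cp 0 → ok
Exactly one row (r2) and one column (c1) fail → the flipped bit is at their intersection.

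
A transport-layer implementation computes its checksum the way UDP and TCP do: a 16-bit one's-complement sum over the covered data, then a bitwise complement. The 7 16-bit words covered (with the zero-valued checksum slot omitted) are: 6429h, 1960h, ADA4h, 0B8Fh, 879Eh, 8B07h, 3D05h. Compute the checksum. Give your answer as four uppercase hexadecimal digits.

One's-complement addition (fold any carry out of bit 15 back into bit 0):
  0x6429 + 0x1960 = 0x07D89
  0x7D89 + 0xADA4 = 0x12B2D → wrap carry → 0x2B2E
  0x2B2E + 0x0B8F = 0x036BD
  0x36BD + 0x879E = 0x0BE5B
  0xBE5B + 0x8B07 = 0x14962 → wrap carry → 0x4963
  0x4963 + 0x3D05 = 0x08668
One's-complement sum = 0x8668.
Checksum = ~0x8668 & 0xFFFF = 0x7997.

7997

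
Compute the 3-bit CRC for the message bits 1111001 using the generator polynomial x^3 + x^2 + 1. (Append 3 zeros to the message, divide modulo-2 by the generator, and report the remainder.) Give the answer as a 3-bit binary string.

Append 3 zeros: 1111001000. Divide by 1101 (XOR where the leading bit is 1):
  pos 0: 1111 XOR 1101 = 0010
  pos 2: 1000 XOR 1101 = 0101
  pos 3: 1011 XOR 1101 = 0110
  pos 4: 1100 XOR 1101 = 0001
Remainder (last 3 bits) = 100. This is the CRC / FCS.

100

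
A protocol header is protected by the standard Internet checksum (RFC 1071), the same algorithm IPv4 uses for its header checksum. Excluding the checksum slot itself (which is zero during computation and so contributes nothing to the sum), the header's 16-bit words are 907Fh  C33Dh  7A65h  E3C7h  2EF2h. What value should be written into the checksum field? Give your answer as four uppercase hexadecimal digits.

One's-complement addition (fold any carry out of bit 15 back into bit 0):
  0x907F + 0xC33D = 0x153BC → wrap carry → 0x53BD
  0x53BD + 0x7A65 = 0x0CE22
  0xCE22 + 0xE3C7 = 0x1B1E9 → wrap carry → 0xB1EA
  0xB1EA + 0x2EF2 = 0x0E0DC
One's-complement sum = 0xE0DC.
Checksum = ~0xE0DC & 0xFFFF = 0x1F23.

1F23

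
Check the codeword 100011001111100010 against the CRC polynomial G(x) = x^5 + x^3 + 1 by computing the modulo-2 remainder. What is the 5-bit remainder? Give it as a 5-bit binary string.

00000

Modulo-2 division of 100011001111100010 by 101001:
  pos 0: 100011 XOR 101001 = 001010
  pos 2: 101000 XOR 101001 = 000001
  pos 7: 111111 XOR 101001 = 010110
  pos 8: 101100 XOR 101001 = 000101
  pos 11: 101001 XOR 101001 = 000000
Remainder = 00000 (zero — the frame passes the CRC check).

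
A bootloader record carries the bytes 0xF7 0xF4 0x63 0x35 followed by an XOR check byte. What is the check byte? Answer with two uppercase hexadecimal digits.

XOR the bytes together:
  start with 0xF7
  0xF7 ⊕ 0xF4 = 0x03
  0x03 ⊕ 0x63 = 0x60
  0x60 ⊕ 0x35 = 0x55

55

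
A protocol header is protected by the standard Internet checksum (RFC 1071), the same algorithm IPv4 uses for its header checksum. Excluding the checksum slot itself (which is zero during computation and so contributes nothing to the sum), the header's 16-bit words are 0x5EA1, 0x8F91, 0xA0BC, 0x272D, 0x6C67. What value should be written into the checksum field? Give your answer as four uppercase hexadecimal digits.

DD7B

One's-complement addition (fold any carry out of bit 15 back into bit 0):
  0x5EA1 + 0x8F91 = 0x0EE32
  0xEE32 + 0xA0BC = 0x18EEE → wrap carry → 0x8EEF
  0x8EEF + 0x272D = 0x0B61C
  0xB61C + 0x6C67 = 0x12283 → wrap carry → 0x2284
One's-complement sum = 0x2284.
Checksum = ~0x2284 & 0xFFFF = 0xDD7B.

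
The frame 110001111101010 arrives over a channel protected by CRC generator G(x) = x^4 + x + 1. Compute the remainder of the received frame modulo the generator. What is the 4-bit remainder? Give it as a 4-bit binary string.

0000

Modulo-2 division of 110001111101010 by 10011:
  pos 0: 11000 XOR 10011 = 01011
  pos 1: 10111 XOR 10011 = 00100
  pos 3: 10011 XOR 10011 = 00000
  pos 8: 11010 XOR 10011 = 01001
  pos 9: 10011 XOR 10011 = 00000
Remainder = 0000 (zero — the frame passes the CRC check).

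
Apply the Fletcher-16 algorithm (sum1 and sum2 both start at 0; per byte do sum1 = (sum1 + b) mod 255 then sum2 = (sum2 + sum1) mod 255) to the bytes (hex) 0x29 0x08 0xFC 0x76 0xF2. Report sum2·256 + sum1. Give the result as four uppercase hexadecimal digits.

Running sums (mod 255):
  after byte 0 (0x29): sum1=41, sum2=41
  after byte 1 (0x08): sum1=49, sum2=90
  after byte 2 (0xFC): sum1=46, sum2=136
  after byte 3 (0x76): sum1=164, sum2=45
  after byte 4 (0xF2): sum1=151, sum2=196
Checksum = sum2·256 + sum1 = 196·256 + 151 = 50327 = 0xC497.

C497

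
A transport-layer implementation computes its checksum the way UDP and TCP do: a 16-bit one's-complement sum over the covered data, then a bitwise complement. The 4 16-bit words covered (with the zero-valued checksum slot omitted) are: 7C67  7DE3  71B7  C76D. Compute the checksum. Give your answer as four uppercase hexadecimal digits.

CC8F

One's-complement addition (fold any carry out of bit 15 back into bit 0):
  0x7C67 + 0x7DE3 = 0x0FA4A
  0xFA4A + 0x71B7 = 0x16C01 → wrap carry → 0x6C02
  0x6C02 + 0xC76D = 0x1336F → wrap carry → 0x3370
One's-complement sum = 0x3370.
Checksum = ~0x3370 & 0xFFFF = 0xCC8F.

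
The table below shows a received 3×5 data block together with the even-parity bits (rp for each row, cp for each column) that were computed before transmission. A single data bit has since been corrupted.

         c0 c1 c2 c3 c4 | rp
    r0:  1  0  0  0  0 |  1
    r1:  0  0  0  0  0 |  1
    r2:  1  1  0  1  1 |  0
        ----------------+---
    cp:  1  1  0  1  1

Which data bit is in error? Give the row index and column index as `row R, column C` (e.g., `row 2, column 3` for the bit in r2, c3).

Recompute each row's even parity and compare to rp:
  r0: data parity 1, sent rp 1 → ok
  r1: data parity 0, sent rp 1 → mismatch
  r2: data parity 0, sent rp 0 → ok
Recompute each column's even parity and compare to cp:
  c0: data parity 0, sent cp 1 → mismatch
  c1: data parity 1, sent cp 1 → ok
  c2: data parity 0, sent cp 0 → ok
  c3: data parity 1, sent cp 1 → ok
  c4: data parity 1, sent cp 1 → ok
Exactly one row (r1) and one column (c0) fail → the flipped bit is at their intersection.

row 1, column 0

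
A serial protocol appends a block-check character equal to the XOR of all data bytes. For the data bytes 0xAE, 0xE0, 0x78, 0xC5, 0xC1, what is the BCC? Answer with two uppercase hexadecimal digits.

32

XOR the bytes together:
  start with 0xAE
  0xAE ⊕ 0xE0 = 0x4E
  0x4E ⊕ 0x78 = 0x36
  0x36 ⊕ 0xC5 = 0xF3
  0xF3 ⊕ 0xC1 = 0x32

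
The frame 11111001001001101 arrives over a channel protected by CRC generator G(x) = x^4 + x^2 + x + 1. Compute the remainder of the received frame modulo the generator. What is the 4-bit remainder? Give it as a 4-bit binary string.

Modulo-2 division of 11111001001001101 by 10111:
  pos 0: 11111 XOR 10111 = 01000
  pos 1: 10000 XOR 10111 = 00111
  pos 3: 11101 XOR 10111 = 01010
  pos 4: 10100 XOR 10111 = 00011
  pos 7: 11010 XOR 10111 = 01101
  pos 8: 11010 XOR 10111 = 01101
  pos 9: 11011 XOR 10111 = 01100
  pos 10: 11001 XOR 10111 = 01110
  pos 11: 11100 XOR 10111 = 01011
  pos 12: 10111 XOR 10111 = 00000
Remainder = 0000 (zero — the frame passes the CRC check).

0000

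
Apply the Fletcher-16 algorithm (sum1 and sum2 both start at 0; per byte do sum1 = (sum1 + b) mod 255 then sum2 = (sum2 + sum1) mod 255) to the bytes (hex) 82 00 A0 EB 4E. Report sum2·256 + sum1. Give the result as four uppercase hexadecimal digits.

Running sums (mod 255):
  after byte 0 (82): sum1=130, sum2=130
  after byte 1 (00): sum1=130, sum2=5
  after byte 2 (A0): sum1=35, sum2=40
  after byte 3 (EB): sum1=15, sum2=55
  after byte 4 (4E): sum1=93, sum2=148
Checksum = sum2·256 + sum1 = 148·256 + 93 = 37981 = 0x945D.

945D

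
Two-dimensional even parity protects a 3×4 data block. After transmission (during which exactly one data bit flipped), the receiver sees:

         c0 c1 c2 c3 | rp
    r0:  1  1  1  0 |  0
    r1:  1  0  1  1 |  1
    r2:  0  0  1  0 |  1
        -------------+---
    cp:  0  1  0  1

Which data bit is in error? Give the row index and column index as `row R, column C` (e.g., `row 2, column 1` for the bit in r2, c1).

Recompute each row's even parity and compare to rp:
  r0: data parity 1, sent rp 0 → mismatch
  r1: data parity 1, sent rp 1 → ok
  r2: data parity 1, sent rp 1 → ok
Recompute each column's even parity and compare to cp:
  c0: data parity 0, sent cp 0 → ok
  c1: data parity 1, sent cp 1 → ok
  c2: data parity 1, sent cp 0 → mismatch
  c3: data parity 1, sent cp 1 → ok
Exactly one row (r0) and one column (c2) fail → the flipped bit is at their intersection.

row 0, column 2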